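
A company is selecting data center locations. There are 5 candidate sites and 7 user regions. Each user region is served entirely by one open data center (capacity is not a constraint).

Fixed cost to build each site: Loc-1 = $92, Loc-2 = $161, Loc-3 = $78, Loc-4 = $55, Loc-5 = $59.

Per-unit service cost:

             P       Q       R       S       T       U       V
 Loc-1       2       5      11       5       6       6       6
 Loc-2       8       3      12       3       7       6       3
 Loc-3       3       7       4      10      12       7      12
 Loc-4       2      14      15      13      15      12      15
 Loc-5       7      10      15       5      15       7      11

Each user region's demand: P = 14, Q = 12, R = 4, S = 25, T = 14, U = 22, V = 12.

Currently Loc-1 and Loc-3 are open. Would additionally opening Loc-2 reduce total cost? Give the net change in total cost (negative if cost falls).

No — net change +51 (cost rises by 51).

Current service cost with {Loc-1, Loc-3}: 517.
Adding Loc-2: each user region re-picks its cheapest; new service cost 407, saving 110.
Extra fixed cost: 161. Net change = 161 − 110 = 51.
(Totals: 687 → 738.)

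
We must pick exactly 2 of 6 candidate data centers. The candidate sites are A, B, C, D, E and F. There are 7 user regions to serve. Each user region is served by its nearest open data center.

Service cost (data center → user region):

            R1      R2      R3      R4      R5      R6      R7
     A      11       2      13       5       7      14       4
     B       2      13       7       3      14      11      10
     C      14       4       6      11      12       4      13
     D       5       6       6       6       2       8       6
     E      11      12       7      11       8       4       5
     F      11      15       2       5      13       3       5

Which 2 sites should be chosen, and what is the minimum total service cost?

Choose D and F; total service cost 28.

With exactly 2 open, each user region uses its cheapest among the chosen.
{D, F}: R1→D 5, R2→D 6, R3→F 2, R4→F 5, R5→D 2, R6→F 3, R7→F 5. Service cost 28.
{A, D}: service cost 32
{B, D}: service cost 33
Among all 15 size-2 choices, {D, F} is lowest.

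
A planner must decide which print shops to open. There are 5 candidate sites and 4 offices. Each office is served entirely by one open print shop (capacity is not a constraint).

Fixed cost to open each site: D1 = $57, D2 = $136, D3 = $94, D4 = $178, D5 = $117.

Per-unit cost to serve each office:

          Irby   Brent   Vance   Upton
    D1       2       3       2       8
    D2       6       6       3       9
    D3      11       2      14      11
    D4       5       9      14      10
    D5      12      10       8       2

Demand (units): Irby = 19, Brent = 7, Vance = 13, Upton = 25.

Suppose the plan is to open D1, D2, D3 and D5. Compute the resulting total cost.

Total cost: 532

Each office is assigned to its cheapest site among the open ones.
{D1, D2, D3, D5}: Irby→D1 2·19=38, Brent→D3 2·7=14, Vance→D1 2·13=26, Upton→D5 2·25=50. Service 128; fixed 404; total 532.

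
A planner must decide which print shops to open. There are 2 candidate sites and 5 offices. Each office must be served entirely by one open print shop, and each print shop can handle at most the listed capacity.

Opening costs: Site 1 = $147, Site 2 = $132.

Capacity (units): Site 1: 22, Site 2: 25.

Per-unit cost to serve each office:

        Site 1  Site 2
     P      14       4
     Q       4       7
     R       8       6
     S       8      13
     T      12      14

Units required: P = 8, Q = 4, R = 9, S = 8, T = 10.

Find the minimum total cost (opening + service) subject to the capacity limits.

Open {Site 1, Site 2}: P→Site 2 4·8=32, Q→Site 1 4·4=16, R→Site 2 6·9=54, S→Site 1 8·8=64, T→Site 1 12·10=120.
Loads: Site 1 carries 22/22, Site 2 carries 17/25. Service 286; fixed 279; total 565.
Next best feasible plan costs 577.

Minimum total cost: 565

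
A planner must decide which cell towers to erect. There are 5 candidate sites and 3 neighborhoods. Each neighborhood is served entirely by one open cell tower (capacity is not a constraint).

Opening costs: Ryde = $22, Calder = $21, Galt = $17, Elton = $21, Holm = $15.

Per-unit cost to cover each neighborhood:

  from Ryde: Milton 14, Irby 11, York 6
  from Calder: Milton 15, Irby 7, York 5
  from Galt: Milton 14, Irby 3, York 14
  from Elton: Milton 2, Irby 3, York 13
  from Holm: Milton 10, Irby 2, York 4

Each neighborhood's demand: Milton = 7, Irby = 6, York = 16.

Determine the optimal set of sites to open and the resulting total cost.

Open Elton and Holm; minimum total cost 126.

For any fixed open set, each neighborhood goes to its cheapest open site; total = fixed + service.
{Elton, Holm}: Milton→Elton 2·7=14, Irby→Holm 2·6=12, York→Holm 4·16=64. Service 90; fixed 36; total 126.
{Galt, Elton, Holm}: Milton→Elton 2·7=14, Irby→Holm 2·6=12, York→Holm 4·16=64. Service 90; fixed 53; total 143.
{Calder, Elton, Holm}: Milton→Elton 2·7=14, Irby→Holm 2·6=12, York→Holm 4·16=64. Service 90; fixed 57; total 147.
{Ryde, Calder, Galt, Elton, Holm}: Milton→Elton 2·7=14, Irby→Holm 2·6=12, York→Holm 4·16=64. Service 90; fixed 96; total 186.
No other subset beats 126.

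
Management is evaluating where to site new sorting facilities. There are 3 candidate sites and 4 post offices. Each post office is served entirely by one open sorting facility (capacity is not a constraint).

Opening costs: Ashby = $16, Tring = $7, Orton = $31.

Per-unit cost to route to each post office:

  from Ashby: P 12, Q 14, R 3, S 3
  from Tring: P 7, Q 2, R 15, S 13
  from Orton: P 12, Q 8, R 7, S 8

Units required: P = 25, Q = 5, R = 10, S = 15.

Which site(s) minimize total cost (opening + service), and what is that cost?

Open Ashby and Tring; minimum total cost 283.

For any fixed open set, each post office goes to its cheapest open site; total = fixed + service.
{Ashby, Tring}: P→Tring 7·25=175, Q→Tring 2·5=10, R→Ashby 3·10=30, S→Ashby 3·15=45. Service 260; fixed 23; total 283.
{Ashby, Tring, Orton}: service 260 + fixed 54 = 314
{Tring, Orton}: service 375 + fixed 38 = 413
{Tring}: P→Tring 7·25=175, Q→Tring 2·5=10, R→Tring 15·10=150, S→Tring 13·15=195. Service 530; fixed 7; total 537.
No other subset beats 283.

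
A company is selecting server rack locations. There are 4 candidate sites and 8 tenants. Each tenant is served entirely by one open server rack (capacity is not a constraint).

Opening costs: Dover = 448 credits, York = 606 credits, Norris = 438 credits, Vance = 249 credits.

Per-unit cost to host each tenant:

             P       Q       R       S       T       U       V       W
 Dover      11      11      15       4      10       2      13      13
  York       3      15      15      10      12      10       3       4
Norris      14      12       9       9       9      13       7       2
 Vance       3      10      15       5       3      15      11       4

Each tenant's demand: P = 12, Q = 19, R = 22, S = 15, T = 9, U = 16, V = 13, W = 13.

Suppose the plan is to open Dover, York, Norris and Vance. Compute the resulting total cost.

Total cost: 2349

Each tenant is assigned to its cheapest site among the open ones.
{Dover, York, Norris, Vance}: P→York 3·12=36, Q→Vance 10·19=190, R→Norris 9·22=198, S→Dover 4·15=60, T→Vance 3·9=27, U→Dover 2·16=32, V→York 3·13=39, W→Norris 2·13=26. Service 608; fixed 1741; total 2349.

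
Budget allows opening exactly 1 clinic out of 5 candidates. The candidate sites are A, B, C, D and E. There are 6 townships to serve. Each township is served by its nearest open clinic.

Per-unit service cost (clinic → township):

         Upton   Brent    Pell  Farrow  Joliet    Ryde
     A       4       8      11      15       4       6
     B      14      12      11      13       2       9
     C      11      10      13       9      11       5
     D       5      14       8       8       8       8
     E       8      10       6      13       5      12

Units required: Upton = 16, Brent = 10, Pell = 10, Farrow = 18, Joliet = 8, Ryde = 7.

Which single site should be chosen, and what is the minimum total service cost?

Choose D only; total service cost 564.

With exactly 1 open, each township uses its cheapest among the chosen.
{D}: Upton→D 5·16=80, Brent→D 14·10=140, Pell→D 8·10=80, Farrow→D 8·18=144, Joliet→D 8·8=64, Ryde→D 8·7=56. Service cost 564.
{A}: service cost 598
{E}: service cost 646
Among all 5 size-1 choices, {D} is lowest.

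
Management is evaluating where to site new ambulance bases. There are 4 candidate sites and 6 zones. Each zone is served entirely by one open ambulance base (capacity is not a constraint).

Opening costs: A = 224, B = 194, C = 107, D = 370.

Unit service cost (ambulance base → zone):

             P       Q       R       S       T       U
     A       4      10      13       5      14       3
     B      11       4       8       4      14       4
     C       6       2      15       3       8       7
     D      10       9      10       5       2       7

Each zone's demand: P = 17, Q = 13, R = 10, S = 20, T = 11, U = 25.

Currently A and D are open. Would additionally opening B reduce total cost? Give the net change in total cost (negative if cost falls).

No — net change +89 (cost rises by 89).

Current service cost with {A, D}: 482.
Adding B: each zone re-picks its cheapest; new service cost 377, saving 105.
Extra fixed cost: 194. Net change = 194 − 105 = 89.
(Totals: 1076 → 1165.)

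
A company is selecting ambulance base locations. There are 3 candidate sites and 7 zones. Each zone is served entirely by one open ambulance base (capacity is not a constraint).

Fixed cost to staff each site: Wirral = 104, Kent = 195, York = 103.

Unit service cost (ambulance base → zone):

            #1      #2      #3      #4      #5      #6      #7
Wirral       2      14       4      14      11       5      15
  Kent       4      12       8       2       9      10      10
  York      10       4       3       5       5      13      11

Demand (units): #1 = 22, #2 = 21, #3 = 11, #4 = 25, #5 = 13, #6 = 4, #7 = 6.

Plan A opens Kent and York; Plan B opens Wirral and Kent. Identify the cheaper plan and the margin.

Plan A is cheaper by 168.

Plan A: {Kent, York}: #1→Kent 4·22=88, #2→York 4·21=84, #3→York 3·11=33, #4→Kent 2·25=50, #5→York 5·13=65, #6→Kent 10·4=40, #7→Kent 10·6=60. Service 420; fixed 298; total 718.
Plan B: {Wirral, Kent}: #1→Wirral 2·22=44, #2→Kent 12·21=252, #3→Wirral 4·11=44, #4→Kent 2·25=50, #5→Kent 9·13=117, #6→Wirral 5·4=20, #7→Kent 10·6=60. Service 587; fixed 299; total 886.
Difference: |718 − 886| = 168.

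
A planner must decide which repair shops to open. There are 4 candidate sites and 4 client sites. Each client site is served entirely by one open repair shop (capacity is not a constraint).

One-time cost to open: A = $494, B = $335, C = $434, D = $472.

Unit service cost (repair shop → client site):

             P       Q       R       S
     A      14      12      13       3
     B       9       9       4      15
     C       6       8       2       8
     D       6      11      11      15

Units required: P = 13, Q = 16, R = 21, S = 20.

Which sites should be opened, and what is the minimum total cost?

Open C only; minimum total cost 842.

For any fixed open set, each client site goes to its cheapest open site; total = fixed + service.
{C}: P→C 6·13=78, Q→C 8·16=128, R→C 2·21=42, S→C 8·20=160. Service 408; fixed 434; total 842.
{B}: service 645 + fixed 335 = 980
{B, C}: service 408 + fixed 769 = 1177
{A, B, C, D}: service 308 + fixed 1735 = 2043
No other subset beats 842.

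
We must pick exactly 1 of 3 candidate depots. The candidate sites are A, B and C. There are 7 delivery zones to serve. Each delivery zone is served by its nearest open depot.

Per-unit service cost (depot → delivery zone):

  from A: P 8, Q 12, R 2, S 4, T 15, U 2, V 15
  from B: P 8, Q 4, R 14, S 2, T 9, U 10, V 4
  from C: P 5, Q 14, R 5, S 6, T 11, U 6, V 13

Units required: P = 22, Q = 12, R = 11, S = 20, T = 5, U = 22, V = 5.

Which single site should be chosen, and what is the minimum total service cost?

With exactly 1 open, each delivery zone uses its cheapest among the chosen.
{A}: P→A 8·22=176, Q→A 12·12=144, R→A 2·11=22, S→A 4·20=80, T→A 15·5=75, U→A 2·22=44, V→A 15·5=75. Service cost 616.
{B}: service cost 703
{C}: service cost 705
Among all 3 size-1 choices, {A} is lowest.

Choose A only; total service cost 616.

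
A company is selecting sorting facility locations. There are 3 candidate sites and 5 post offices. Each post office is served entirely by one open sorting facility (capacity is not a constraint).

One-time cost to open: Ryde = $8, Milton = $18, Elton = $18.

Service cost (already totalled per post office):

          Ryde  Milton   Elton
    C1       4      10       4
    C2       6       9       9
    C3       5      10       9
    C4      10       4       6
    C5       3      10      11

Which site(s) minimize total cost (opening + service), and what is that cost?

Open Ryde only; minimum total cost 36.

For any fixed open set, each post office goes to its cheapest open site; total = fixed + service.
{Ryde}: C1→Ryde 4, C2→Ryde 6, C3→Ryde 5, C4→Ryde 10, C5→Ryde 3. Service 28; fixed 8; total 36.
{Ryde, Milton}: service 22 + fixed 26 = 48
{Ryde, Elton}: service 24 + fixed 26 = 50
{Ryde, Milton, Elton}: C1→Ryde 4, C2→Ryde 6, C3→Ryde 5, C4→Milton 4, C5→Ryde 3. Service 22; fixed 44; total 66.
(All 7 nonempty subsets were checked; Ryde only is lowest.)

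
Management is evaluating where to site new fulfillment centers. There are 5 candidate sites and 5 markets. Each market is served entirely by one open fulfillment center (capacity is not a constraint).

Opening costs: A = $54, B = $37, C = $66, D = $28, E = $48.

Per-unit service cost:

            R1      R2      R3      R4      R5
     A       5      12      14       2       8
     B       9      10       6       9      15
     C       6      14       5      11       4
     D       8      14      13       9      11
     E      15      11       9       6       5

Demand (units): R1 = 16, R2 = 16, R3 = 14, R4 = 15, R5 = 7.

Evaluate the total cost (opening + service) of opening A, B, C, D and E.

Total cost: 601

Each market is assigned to its cheapest site among the open ones.
{A, B, C, D, E}: R1→A 5·16=80, R2→B 10·16=160, R3→C 5·14=70, R4→A 2·15=30, R5→C 4·7=28. Service 368; fixed 233; total 601.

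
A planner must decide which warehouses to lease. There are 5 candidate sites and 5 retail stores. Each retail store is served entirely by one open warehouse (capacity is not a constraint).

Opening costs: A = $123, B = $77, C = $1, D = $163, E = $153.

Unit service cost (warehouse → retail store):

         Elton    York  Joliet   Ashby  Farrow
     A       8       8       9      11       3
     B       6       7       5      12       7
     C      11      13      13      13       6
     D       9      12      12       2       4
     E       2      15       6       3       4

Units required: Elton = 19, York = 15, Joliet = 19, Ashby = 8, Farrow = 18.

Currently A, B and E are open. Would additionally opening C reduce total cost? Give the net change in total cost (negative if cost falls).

Current service cost with {A, B, E}: 316.
Adding C: each retail store re-picks its cheapest; new service cost 316, saving 0.
Extra fixed cost: 1. Net change = 1 − 0 = 1.
(Totals: 669 → 670.)

No — net change +1 (cost rises by 1).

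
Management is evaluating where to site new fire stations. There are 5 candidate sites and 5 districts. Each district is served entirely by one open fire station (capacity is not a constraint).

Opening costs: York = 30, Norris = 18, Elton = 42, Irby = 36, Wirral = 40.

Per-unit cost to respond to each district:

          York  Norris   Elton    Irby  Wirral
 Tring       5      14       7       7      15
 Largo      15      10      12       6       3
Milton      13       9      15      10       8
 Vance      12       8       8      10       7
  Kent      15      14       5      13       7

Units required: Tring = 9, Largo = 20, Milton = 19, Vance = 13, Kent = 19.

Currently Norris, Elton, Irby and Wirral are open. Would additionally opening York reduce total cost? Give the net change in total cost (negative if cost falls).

Current service cost with {Norris, Elton, Irby, Wirral}: 461.
Adding York: each district re-picks its cheapest; new service cost 443, saving 18.
Extra fixed cost: 30. Net change = 30 − 18 = 12.
(Totals: 597 → 609.)

No — net change +12 (cost rises by 12).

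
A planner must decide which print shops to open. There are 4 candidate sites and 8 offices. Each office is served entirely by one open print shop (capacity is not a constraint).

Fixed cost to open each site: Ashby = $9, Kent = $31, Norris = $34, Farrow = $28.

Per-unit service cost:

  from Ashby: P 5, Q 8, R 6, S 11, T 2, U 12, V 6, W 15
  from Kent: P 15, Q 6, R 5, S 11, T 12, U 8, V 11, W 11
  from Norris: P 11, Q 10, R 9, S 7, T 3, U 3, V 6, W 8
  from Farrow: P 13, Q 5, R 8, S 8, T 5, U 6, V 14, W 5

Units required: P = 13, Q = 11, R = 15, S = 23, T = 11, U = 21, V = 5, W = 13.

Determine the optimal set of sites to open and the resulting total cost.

For any fixed open set, each office goes to its cheapest open site; total = fixed + service.
{Ashby, Norris, Farrow}: P→Ashby 5·13=65, Q→Farrow 5·11=55, R→Ashby 6·15=90, S→Norris 7·23=161, T→Ashby 2·11=22, U→Norris 3·21=63, V→Ashby 6·5=30, W→Farrow 5·13=65. Service 551; fixed 71; total 622.
{Ashby, Kent, Norris, Farrow}: service 536 + fixed 102 = 638
{Ashby, Kent, Norris}: P→Ashby 5·13=65, Q→Kent 6·11=66, R→Kent 5·15=75, S→Norris 7·23=161, T→Ashby 2·11=22, U→Norris 3·21=63, V→Ashby 6·5=30, W→Norris 8·13=104. Service 586; fixed 74; total 660.
{Ashby}: P→Ashby 5·13=65, Q→Ashby 8·11=88, R→Ashby 6·15=90, S→Ashby 11·23=253, T→Ashby 2·11=22, U→Ashby 12·21=252, V→Ashby 6·5=30, W→Ashby 15·13=195. Service 995; fixed 9; total 1004.
(All 15 nonempty subsets were checked; Ashby, Norris and Farrow is lowest.)

Open Ashby, Norris and Farrow; minimum total cost 622.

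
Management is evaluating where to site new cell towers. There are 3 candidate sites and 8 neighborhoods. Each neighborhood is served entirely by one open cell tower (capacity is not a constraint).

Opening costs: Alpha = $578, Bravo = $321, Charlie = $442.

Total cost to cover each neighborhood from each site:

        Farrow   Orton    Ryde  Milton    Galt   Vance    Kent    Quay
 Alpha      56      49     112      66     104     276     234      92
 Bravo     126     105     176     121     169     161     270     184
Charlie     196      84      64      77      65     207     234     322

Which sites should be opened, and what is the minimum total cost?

For any fixed open set, each neighborhood goes to its cheapest open site; total = fixed + service.
{Alpha}: Farrow→Alpha 56, Orton→Alpha 49, Ryde→Alpha 112, Milton→Alpha 66, Galt→Alpha 104, Vance→Alpha 276, Kent→Alpha 234, Quay→Alpha 92. Service 989; fixed 578; total 1567.
{Bravo}: service 1312 + fixed 321 = 1633
{Charlie}: service 1249 + fixed 442 = 1691
{Alpha, Bravo, Charlie}: service 787 + fixed 1341 = 2128
No other subset beats 1567.

Open Alpha only; minimum total cost 1567.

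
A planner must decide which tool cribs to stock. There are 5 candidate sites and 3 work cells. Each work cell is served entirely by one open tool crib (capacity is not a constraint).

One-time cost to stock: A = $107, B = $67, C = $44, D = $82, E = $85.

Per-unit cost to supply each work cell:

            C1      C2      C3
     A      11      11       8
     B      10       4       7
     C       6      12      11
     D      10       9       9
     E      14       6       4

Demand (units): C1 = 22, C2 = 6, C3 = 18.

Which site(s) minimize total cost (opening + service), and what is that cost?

Open C and E; minimum total cost 369.

For any fixed open set, each work cell goes to its cheapest open site; total = fixed + service.
{C, E}: C1→C 6·22=132, C2→E 6·6=36, C3→E 4·18=72. Service 240; fixed 129; total 369.
{B, C}: service 282 + fixed 111 = 393
{B, C, E}: C1→C 6·22=132, C2→B 4·6=24, C3→E 4·18=72. Service 228; fixed 196; total 424.
{A, B, C, D, E}: C1→C 6·22=132, C2→B 4·6=24, C3→E 4·18=72. Service 228; fixed 385; total 613.
No other subset beats 369.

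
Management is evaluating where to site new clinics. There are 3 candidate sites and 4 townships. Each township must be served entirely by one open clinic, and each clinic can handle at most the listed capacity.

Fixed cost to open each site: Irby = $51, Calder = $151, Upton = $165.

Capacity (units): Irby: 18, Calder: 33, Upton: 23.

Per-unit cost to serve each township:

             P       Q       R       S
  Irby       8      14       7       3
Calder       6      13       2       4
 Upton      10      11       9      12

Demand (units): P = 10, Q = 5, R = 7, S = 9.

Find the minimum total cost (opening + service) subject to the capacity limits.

Open {Calder}: P→Calder 6·10=60, Q→Calder 13·5=65, R→Calder 2·7=14, S→Calder 4·9=36.
Loads: Calder carries 31/33. Service 175; fixed 151; total 326.
Next best feasible plan costs 368.

Minimum total cost: 326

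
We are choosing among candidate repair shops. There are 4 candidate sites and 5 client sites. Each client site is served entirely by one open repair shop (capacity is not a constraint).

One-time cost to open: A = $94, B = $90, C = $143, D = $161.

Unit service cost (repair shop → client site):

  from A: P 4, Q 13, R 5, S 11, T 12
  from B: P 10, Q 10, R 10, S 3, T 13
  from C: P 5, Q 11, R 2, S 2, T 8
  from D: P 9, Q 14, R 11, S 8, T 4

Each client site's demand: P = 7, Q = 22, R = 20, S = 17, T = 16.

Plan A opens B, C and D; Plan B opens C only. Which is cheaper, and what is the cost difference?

Plan B is cheaper by 165.

Plan A: {B, C, D}: P→C 5·7=35, Q→B 10·22=220, R→C 2·20=40, S→C 2·17=34, T→D 4·16=64. Service 393; fixed 394; total 787.
Plan B: {C}: P→C 5·7=35, Q→C 11·22=242, R→C 2·20=40, S→C 2·17=34, T→C 8·16=128. Service 479; fixed 143; total 622.
Difference: |787 − 622| = 165.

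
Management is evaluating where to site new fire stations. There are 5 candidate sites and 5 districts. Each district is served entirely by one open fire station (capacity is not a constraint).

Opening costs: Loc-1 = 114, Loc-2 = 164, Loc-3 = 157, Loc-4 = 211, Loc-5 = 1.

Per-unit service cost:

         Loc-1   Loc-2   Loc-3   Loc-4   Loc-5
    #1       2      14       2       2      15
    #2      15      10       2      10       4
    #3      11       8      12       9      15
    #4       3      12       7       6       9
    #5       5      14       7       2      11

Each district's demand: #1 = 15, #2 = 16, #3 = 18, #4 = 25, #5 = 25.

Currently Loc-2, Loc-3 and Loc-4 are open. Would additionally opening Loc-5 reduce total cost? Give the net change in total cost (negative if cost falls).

No — net change +1 (cost rises by 1).

Current service cost with {Loc-2, Loc-3, Loc-4}: 406.
Adding Loc-5: each district re-picks its cheapest; new service cost 406, saving 0.
Extra fixed cost: 1. Net change = 1 − 0 = 1.
(Totals: 938 → 939.)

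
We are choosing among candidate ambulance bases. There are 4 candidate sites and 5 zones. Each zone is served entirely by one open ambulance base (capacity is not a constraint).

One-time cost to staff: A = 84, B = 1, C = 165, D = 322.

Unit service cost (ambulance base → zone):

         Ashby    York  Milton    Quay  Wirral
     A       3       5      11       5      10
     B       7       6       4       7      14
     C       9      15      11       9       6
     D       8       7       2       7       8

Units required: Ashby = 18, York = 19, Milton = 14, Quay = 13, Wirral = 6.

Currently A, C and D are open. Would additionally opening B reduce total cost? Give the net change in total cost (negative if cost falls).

No — net change +1 (cost rises by 1).

Current service cost with {A, C, D}: 278.
Adding B: each zone re-picks its cheapest; new service cost 278, saving 0.
Extra fixed cost: 1. Net change = 1 − 0 = 1.
(Totals: 849 → 850.)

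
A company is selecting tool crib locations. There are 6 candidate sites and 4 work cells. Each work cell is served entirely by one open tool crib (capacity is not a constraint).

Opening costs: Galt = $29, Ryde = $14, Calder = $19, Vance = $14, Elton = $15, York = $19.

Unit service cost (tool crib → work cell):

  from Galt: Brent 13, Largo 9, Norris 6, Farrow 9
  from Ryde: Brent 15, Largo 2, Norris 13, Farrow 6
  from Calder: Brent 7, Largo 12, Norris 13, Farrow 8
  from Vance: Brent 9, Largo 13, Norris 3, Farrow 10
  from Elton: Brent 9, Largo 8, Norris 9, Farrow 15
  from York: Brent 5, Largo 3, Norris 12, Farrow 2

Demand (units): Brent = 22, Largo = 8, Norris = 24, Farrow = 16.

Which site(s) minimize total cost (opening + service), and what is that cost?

Open Vance and York; minimum total cost 271.

For any fixed open set, each work cell goes to its cheapest open site; total = fixed + service.
{Vance, York}: Brent→York 5·22=110, Largo→York 3·8=24, Norris→Vance 3·24=72, Farrow→York 2·16=32. Service 238; fixed 33; total 271.
{Ryde, Vance, York}: Brent→York 5·22=110, Largo→Ryde 2·8=16, Norris→Vance 3·24=72, Farrow→York 2·16=32. Service 230; fixed 47; total 277.
{Vance, Elton, York}: service 238 + fixed 48 = 286
{Galt, Ryde, Calder, Vance, Elton, York}: service 230 + fixed 110 = 340
No other subset beats 271.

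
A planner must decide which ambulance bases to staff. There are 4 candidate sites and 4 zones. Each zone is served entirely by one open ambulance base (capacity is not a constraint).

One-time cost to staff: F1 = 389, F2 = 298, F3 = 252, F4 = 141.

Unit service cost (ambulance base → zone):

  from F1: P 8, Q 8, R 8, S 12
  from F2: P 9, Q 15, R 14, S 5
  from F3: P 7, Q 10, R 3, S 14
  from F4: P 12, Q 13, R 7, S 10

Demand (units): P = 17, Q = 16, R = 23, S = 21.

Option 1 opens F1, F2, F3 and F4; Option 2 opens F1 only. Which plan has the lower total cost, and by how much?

Option 2 is cheaper by 412.

Option 1: {F1, F2, F3, F4}: P→F3 7·17=119, Q→F1 8·16=128, R→F3 3·23=69, S→F2 5·21=105. Service 421; fixed 1080; total 1501.
Option 2: {F1}: P→F1 8·17=136, Q→F1 8·16=128, R→F1 8·23=184, S→F1 12·21=252. Service 700; fixed 389; total 1089.
Difference: |1501 − 1089| = 412.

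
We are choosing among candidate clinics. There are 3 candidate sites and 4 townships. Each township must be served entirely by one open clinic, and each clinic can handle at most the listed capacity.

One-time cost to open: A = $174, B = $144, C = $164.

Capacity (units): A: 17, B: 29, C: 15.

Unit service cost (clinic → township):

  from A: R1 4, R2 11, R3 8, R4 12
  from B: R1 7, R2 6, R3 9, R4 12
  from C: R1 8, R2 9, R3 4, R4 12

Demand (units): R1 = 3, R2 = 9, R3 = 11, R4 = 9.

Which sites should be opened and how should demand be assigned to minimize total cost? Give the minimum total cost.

Minimum total cost: 535

Open {B, C}: R1→B 7·3=21, R2→B 6·9=54, R3→C 4·11=44, R4→B 12·9=108.
Loads: B carries 21/29, C carries 11/15. Service 227; fixed 308; total 535.
Next best feasible plan costs 538.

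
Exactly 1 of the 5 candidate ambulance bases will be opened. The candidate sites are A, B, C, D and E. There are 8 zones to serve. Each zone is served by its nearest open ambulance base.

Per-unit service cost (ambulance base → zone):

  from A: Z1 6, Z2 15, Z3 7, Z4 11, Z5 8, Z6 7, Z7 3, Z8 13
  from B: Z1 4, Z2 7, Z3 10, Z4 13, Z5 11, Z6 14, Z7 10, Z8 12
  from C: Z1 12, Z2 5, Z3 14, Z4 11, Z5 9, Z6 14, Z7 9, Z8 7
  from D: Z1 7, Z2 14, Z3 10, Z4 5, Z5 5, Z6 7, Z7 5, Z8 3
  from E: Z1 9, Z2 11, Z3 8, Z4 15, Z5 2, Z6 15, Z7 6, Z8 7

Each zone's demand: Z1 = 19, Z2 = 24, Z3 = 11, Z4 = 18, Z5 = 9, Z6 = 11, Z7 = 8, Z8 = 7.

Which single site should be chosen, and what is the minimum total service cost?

With exactly 1 open, each zone uses its cheapest among the chosen.
{D}: Z1→D 7·19=133, Z2→D 14·24=336, Z3→D 10·11=110, Z4→D 5·18=90, Z5→D 5·9=45, Z6→D 7·11=77, Z7→D 5·8=40, Z8→D 3·7=21. Service cost 852.
{B}: service cost 1005
{A}: service cost 1013
Among all 5 size-1 choices, {D} is lowest.

Choose D only; total service cost 852.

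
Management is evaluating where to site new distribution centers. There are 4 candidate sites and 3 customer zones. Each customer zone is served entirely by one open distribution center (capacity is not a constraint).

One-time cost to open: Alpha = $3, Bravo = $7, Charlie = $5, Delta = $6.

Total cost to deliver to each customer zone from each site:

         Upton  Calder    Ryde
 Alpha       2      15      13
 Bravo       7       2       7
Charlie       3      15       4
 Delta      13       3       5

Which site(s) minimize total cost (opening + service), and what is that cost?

For any fixed open set, each customer zone goes to its cheapest open site; total = fixed + service.
{Alpha, Delta}: Upton→Alpha 2, Calder→Delta 3, Ryde→Delta 5. Service 10; fixed 9; total 19.
{Alpha, Bravo}: Upton→Alpha 2, Calder→Bravo 2, Ryde→Bravo 7. Service 11; fixed 10; total 21.
{Bravo, Charlie}: service 9 + fixed 12 = 21
{Alpha, Bravo, Charlie, Delta}: service 8 + fixed 21 = 29
No other subset beats 19.

Open Alpha and Delta; minimum total cost 19.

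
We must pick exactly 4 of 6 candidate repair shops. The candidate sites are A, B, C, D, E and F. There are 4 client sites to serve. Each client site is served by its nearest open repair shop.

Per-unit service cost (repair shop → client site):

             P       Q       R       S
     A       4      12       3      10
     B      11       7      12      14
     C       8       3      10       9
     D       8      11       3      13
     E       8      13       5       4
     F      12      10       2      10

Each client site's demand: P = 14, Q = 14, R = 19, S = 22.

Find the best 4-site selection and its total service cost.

With exactly 4 open, each client site uses its cheapest among the chosen.
{A, C, E, F}: P→A 4·14=56, Q→C 3·14=42, R→F 2·19=38, S→E 4·22=88. Service cost 224.
{A, B, C, E}: service cost 243
{A, C, D, E}: service cost 243
Among all 15 size-4 choices, {A, C, E, F} is lowest.

Choose A, C, E and F; total service cost 224.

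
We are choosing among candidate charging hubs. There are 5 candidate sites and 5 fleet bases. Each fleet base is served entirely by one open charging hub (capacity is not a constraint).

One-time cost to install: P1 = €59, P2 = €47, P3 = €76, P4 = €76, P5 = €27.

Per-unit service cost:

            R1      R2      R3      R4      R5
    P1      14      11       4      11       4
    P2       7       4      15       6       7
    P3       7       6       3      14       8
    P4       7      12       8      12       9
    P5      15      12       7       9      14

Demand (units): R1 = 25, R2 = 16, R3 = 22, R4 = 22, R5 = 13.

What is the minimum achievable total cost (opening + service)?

For any fixed open set, each fleet base goes to its cheapest open site; total = fixed + service.
{P1, P2}: R1→P2 7·25=175, R2→P2 4·16=64, R3→P1 4·22=88, R4→P2 6·22=132, R5→P1 4·13=52. Service 511; fixed 106; total 617.
{P1, P2, P5}: service 511 + fixed 133 = 644
{P2, P3}: service 528 + fixed 123 = 651
{P1, P2, P3, P4, P5}: service 489 + fixed 285 = 774
No other subset beats 617.

Minimum total cost: 617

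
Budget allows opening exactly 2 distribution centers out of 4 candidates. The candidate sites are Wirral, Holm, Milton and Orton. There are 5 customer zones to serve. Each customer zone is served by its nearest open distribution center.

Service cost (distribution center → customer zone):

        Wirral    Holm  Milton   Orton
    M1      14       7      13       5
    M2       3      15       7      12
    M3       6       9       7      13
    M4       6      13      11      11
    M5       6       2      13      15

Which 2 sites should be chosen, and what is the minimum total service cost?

Choose Wirral and Holm; total service cost 24.

With exactly 2 open, each customer zone uses its cheapest among the chosen.
{Wirral, Holm}: M1→Holm 7, M2→Wirral 3, M3→Wirral 6, M4→Wirral 6, M5→Holm 2. Service cost 24.
{Wirral, Orton}: service cost 26
{Wirral, Milton}: service cost 34
Among all 6 size-2 choices, {Wirral, Holm} is lowest.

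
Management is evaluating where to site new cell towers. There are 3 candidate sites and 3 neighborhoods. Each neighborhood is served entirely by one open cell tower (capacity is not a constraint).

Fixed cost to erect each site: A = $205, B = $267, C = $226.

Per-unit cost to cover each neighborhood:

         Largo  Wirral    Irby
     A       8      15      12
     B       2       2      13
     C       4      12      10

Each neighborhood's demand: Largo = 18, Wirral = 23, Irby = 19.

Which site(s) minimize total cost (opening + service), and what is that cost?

For any fixed open set, each neighborhood goes to its cheapest open site; total = fixed + service.
{B}: Largo→B 2·18=36, Wirral→B 2·23=46, Irby→B 13·19=247. Service 329; fixed 267; total 596.
{C}: service 538 + fixed 226 = 764
{B, C}: Largo→B 2·18=36, Wirral→B 2·23=46, Irby→C 10·19=190. Service 272; fixed 493; total 765.
{A, B, C}: service 272 + fixed 698 = 970
No other subset beats 596.

Open B only; minimum total cost 596.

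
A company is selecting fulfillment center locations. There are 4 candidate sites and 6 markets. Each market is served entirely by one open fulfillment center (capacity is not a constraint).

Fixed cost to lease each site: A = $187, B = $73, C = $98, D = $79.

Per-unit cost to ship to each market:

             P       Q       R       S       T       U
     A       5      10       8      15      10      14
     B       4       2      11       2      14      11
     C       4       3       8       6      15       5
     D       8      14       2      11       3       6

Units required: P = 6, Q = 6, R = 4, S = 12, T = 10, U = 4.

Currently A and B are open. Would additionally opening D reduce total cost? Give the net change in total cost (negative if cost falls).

Yes — net change −35 (cost falls by 35).

Current service cost with {A, B}: 236.
Adding D: each market re-picks its cheapest; new service cost 122, saving 114.
Extra fixed cost: 79. Net change = 79 − 114 = -35.
(Totals: 496 → 461.)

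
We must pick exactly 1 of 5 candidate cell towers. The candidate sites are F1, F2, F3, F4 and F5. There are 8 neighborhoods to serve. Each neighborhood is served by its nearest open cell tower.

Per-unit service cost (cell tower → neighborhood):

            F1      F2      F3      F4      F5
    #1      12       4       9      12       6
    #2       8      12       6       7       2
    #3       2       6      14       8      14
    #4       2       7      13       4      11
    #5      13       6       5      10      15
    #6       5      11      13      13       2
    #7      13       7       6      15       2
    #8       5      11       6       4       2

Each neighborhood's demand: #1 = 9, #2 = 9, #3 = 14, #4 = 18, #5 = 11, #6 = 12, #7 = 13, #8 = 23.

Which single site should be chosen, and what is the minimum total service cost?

Choose F5 only; total service cost 727.

With exactly 1 open, each neighborhood uses its cheapest among the chosen.
{F5}: #1→F5 6·9=54, #2→F5 2·9=18, #3→F5 14·14=196, #4→F5 11·18=198, #5→F5 15·11=165, #6→F5 2·12=24, #7→F5 2·13=26, #8→F5 2·23=46. Service cost 727.
{F1}: service cost 731
{F2}: service cost 896
Among all 5 size-1 choices, {F5} is lowest.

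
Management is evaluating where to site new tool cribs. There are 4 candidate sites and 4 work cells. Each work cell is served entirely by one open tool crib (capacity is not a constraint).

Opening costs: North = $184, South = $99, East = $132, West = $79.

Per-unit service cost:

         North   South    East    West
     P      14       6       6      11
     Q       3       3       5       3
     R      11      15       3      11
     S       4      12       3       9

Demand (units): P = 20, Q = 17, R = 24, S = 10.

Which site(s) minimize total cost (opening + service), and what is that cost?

Open East only; minimum total cost 439.

For any fixed open set, each work cell goes to its cheapest open site; total = fixed + service.
{East}: P→East 6·20=120, Q→East 5·17=85, R→East 3·24=72, S→East 3·10=30. Service 307; fixed 132; total 439.
{East, West}: P→East 6·20=120, Q→West 3·17=51, R→East 3·24=72, S→East 3·10=30. Service 273; fixed 211; total 484.
{South, East}: P→South 6·20=120, Q→South 3·17=51, R→East 3·24=72, S→East 3·10=30. Service 273; fixed 231; total 504.
{North, South, East, West}: service 273 + fixed 494 = 767
No other subset beats 439.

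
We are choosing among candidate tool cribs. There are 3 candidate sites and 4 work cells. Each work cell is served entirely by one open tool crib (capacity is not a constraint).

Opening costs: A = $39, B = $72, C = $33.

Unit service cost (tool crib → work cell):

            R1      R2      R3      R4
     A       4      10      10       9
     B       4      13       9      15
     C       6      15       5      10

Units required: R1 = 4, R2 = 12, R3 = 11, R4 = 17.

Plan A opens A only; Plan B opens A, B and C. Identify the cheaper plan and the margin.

Plan A: {A}: R1→A 4·4=16, R2→A 10·12=120, R3→A 10·11=110, R4→A 9·17=153. Service 399; fixed 39; total 438.
Plan B: {A, B, C}: R1→A 4·4=16, R2→A 10·12=120, R3→C 5·11=55, R4→A 9·17=153. Service 344; fixed 144; total 488.
Difference: |438 − 488| = 50.

Plan A is cheaper by 50.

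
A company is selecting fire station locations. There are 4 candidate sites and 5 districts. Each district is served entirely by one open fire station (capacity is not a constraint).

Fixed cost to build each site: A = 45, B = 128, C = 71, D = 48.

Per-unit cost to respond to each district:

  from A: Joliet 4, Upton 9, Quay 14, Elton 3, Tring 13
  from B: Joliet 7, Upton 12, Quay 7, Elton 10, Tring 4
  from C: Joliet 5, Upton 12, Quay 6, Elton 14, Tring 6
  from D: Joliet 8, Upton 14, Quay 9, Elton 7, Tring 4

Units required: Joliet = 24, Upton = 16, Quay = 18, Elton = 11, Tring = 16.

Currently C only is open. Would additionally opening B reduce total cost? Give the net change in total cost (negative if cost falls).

Current service cost with {C}: 670.
Adding B: each district re-picks its cheapest; new service cost 594, saving 76.
Extra fixed cost: 128. Net change = 128 − 76 = 52.
(Totals: 741 → 793.)

No — net change +52 (cost rises by 52).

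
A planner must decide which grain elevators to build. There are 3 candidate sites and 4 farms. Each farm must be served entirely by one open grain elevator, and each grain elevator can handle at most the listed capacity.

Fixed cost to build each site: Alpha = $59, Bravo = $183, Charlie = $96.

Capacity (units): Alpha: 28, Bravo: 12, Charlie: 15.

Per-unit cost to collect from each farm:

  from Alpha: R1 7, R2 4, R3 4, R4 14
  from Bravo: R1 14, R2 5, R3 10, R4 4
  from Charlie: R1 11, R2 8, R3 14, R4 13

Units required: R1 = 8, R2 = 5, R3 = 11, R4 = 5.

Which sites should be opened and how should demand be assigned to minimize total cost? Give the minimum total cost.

Minimum total cost: 340

Open {Alpha, Charlie}: R1→Alpha 7·8=56, R2→Alpha 4·5=20, R3→Alpha 4·11=44, R4→Charlie 13·5=65.
Loads: Alpha carries 24/28, Charlie carries 5/15. Service 185; fixed 155; total 340.
Next best feasible plan costs 360.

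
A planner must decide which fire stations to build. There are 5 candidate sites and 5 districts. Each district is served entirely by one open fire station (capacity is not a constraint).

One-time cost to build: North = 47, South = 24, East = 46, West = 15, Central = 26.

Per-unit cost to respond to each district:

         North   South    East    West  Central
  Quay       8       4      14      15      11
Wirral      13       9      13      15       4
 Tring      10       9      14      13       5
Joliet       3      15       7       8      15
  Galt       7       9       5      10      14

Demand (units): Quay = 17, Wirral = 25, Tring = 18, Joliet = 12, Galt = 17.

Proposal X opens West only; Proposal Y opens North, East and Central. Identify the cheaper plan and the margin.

Proposal X: {West}: Quay→West 15·17=255, Wirral→West 15·25=375, Tring→West 13·18=234, Joliet→West 8·12=96, Galt→West 10·17=170. Service 1130; fixed 15; total 1145.
Proposal Y: {North, East, Central}: Quay→North 8·17=136, Wirral→Central 4·25=100, Tring→Central 5·18=90, Joliet→North 3·12=36, Galt→East 5·17=85. Service 447; fixed 119; total 566.
Difference: |1145 − 566| = 579.

Proposal Y is cheaper by 579.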